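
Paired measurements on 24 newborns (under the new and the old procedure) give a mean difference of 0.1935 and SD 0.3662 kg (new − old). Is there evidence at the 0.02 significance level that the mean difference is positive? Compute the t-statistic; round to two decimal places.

2.59

H0: μ_d = 0; H1: μ_d > 0 (paired t-test on the differences, right-tailed).
t = d̄/(s_d/√n) = 0.1935/(0.3662/√24) = 2.59
df = n − 1 = 23
p-value = P(T ≥ 2.59) ≈ 0.0082
Since p ≈ 0.0082 < α = 0.02, reject H0; the data support H1.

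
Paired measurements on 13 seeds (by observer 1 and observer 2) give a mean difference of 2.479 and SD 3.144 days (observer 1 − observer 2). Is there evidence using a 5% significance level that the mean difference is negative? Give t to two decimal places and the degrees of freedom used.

H0: μ_d = 0; H1: μ_d < 0 (paired t-test on the differences, left-tailed).
t = d̄/(s_d/√n) = 2.479/(3.144/√13) = 2.84
df = n − 1 = 12
p-value = P(T ≤ 2.84) ≈ 0.9926
Since p ≈ 0.9926 > α = 0.05, fail to reject H0; the data do not provide sufficient evidence against H0.

t = 2.84, df = 12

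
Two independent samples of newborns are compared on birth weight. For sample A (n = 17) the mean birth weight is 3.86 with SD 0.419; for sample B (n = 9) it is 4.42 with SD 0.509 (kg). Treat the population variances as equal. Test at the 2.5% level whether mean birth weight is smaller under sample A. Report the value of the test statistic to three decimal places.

-3.012

Let group 1 = sample A, group 2 = sample B. H0: μ_1 = μ_2; H1: μ_1 < μ_2 (two-sample pooled-variance t-test, left-tailed).
s_p² = [(17−1)·0.419² + (9−1)·0.509²]/(17+9−2) = 0.203401
t = (3.86 − 4.42)/√[0.203401·(1/17 + 1/9)] = -3.012
df = n₁ + n₂ − 2 = 24
p-value = P(T ≤ -3.012) ≈ 0.0030
Since p ≈ 0.0030 < α = 0.025, reject H0; the data support H1.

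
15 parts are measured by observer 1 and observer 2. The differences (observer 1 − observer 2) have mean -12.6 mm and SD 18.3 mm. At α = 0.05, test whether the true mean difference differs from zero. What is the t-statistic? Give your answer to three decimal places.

H0: μ_d = 0; H1: μ_d ≠ 0 (paired t-test on the differences, two-sided).
t = d̄/(s_d/√n) = -12.6/(18.3/√15) = -2.667
df = n − 1 = 14
Two-sided p-value ≈ 0.0184
Since p ≈ 0.0184 < α = 0.05, reject H0; the evidence is statistically significant.

-2.667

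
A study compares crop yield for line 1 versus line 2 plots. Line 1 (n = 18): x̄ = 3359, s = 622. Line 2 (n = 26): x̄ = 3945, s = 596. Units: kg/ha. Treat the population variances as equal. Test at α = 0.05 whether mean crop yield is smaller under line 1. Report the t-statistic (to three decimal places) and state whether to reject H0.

Let group 1 = line 1, group 2 = line 2. H0: μ_1 = μ_2; H1: μ_1 < μ_2 (two-sample pooled-variance t-test, left-tailed).
s_p² = [(18−1)·622² + (26−1)·596²]/(18+26−2) = 368034
t = (3359 − 3945)/√[368034·(1/18 + 1/26)] = -3.150
df = n₁ + n₂ − 2 = 42
p-value = P(T ≤ -3.150) ≈ 0.002
Since p ≈ 0.002 < α = 0.05, reject H0; the data support H1.

t = -3.150; reject H0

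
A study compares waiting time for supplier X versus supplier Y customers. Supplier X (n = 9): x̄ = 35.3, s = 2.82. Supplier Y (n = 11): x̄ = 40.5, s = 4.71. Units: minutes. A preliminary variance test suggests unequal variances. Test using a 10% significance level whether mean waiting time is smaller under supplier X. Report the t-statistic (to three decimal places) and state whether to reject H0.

Let group 1 = supplier X, group 2 = supplier Y. H0: μ_1 = μ_2; H1: μ_1 < μ_2 (Welch's two-sample t-test, left-tailed).
t = (x̄_1 − x̄_2)/√(s_1²/n_1 + s_2²/n_2) = (35.3 − 40.5)/√(2.82²/9 + 4.71²/11) = -3.053
Welch–Satterthwaite df ≈ 16.68
p-value = P(T ≤ -3.053) ≈ 0.004
Since p ≈ 0.004 < α = 0.1, reject H0; the data support H1.

t = -3.053; reject H0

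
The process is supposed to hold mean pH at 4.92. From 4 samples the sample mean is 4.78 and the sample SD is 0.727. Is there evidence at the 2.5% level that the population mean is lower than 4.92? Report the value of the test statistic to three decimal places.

H0: μ = 4.92; H1: μ < 4.92 (one-sample t-test, left-tailed).
t = (x̄ − μ₀)/(s/√n) = (4.78 − 4.92)/(0.727/√4) = -0.385
df = n − 1 = 3
p-value = P(T ≤ -0.385) ≈ 0.363
Since p ≈ 0.363 > α = 0.025, fail to reject H0; the evidence is not statistically significant.

-0.385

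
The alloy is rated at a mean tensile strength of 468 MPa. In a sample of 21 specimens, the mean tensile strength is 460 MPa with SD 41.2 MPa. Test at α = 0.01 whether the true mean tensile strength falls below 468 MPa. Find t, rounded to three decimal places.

H0: μ = 468; H1: μ < 468 (one-sample t-test, left-tailed).
t = (x̄ − μ₀)/(s/√n) = (460 − 468)/(41.2/√21) = -0.890
df = n − 1 = 20
p-value = P(T ≤ -0.890) ≈ 0.192
Since p ≈ 0.192 > α = 0.01, fail to reject H0; the evidence is not statistically significant.

-0.890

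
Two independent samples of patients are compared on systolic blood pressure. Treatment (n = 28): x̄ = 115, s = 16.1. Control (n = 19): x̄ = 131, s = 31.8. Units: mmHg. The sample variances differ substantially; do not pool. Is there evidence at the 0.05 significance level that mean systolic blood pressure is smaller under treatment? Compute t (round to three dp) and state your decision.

t = -2.024; reject H0

Let group 1 = treatment, group 2 = control. H0: μ_1 = μ_2; H1: μ_1 < μ_2 (Welch's two-sample t-test, left-tailed).
t = (x̄_1 − x̄_2)/√(s_1²/n_1 + s_2²/n_2) = (115 − 131)/√(16.1²/28 + 31.8²/19) = -2.024
Welch–Satterthwaite df ≈ 24.32
p-value = P(T ≤ -2.024) ≈ 0.0270
Since p ≈ 0.0270 < α = 0.05, reject H0; the data support H1.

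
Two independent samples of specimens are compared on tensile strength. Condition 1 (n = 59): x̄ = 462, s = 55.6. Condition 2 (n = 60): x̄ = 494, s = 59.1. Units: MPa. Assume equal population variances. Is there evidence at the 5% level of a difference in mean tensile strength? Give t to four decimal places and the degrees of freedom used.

t = -3.0411, df = 117

Let group 1 = condition 1, group 2 = condition 2. H0: μ_1 = μ_2; H1: μ_1 ≠ μ_2 (two-sample pooled-variance t-test, two-sided).
s_p² = [(59−1)·55.6² + (60−1)·59.1²]/(59+60−2) = 3293.8
t = (462 − 494)/√[3293.8·(1/59 + 1/60)] = -3.0411
df = n₁ + n₂ − 2 = 117
Two-sided p-value ≈ 0.003
Since p ≈ 0.003 < α = 0.05, reject H0; the data support H1.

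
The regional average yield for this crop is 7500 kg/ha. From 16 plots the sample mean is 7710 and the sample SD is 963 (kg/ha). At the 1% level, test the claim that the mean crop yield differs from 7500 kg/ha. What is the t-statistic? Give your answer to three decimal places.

0.872

H0: μ = 7500; H1: μ ≠ 7500 (one-sample t-test, two-sided).
t = (x̄ − μ₀)/(s/√n) = (7710 − 7500)/(963/√16) = 0.872
df = n − 1 = 15
Two-sided p-value ≈ 0.397
Since p ≈ 0.397 > α = 0.01, fail to reject H0; the evidence is not statistically significant.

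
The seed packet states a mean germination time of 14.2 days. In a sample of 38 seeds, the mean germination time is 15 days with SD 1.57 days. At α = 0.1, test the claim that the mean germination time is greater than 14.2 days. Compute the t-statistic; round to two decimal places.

3.14

H0: μ = 14.2; H1: μ > 14.2 (one-sample t-test, right-tailed).
t = (x̄ − μ₀)/(s/√n) = (15 − 14.2)/(1.57/√38) = 3.14
df = n − 1 = 37
p-value = P(T ≥ 3.14) ≈ 0.0017
Since p ≈ 0.0017 < α = 0.1, reject H0; the evidence is statistically significant.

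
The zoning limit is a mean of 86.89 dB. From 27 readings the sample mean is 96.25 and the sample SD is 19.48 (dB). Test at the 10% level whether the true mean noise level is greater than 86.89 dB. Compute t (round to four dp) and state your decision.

t = 2.4967; reject H0

H0: μ = 86.89; H1: μ > 86.89 (one-sample t-test, right-tailed).
t = (x̄ − μ₀)/(s/√n) = (96.25 − 86.89)/(19.48/√27) = 2.4967
df = n − 1 = 26
p-value = P(T ≥ 2.4967) ≈ 0.010
Since p ≈ 0.010 < α = 0.1, reject H0; the data support H1.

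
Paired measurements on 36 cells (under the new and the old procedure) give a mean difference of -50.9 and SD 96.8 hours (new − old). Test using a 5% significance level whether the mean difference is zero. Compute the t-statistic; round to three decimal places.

-3.155

H0: μ_d = 0; H1: μ_d ≠ 0 (paired t-test on the differences, two-sided).
t = d̄/(s_d/√n) = -50.9/(96.8/√36) = -3.155
df = n − 1 = 35
Two-sided p-value ≈ 0.0033
Since p ≈ 0.0033 < α = 0.05, reject H0; the data support H1.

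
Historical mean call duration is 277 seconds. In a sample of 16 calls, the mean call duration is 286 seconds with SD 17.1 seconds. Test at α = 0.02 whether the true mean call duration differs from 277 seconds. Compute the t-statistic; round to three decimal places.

H0: μ = 277; H1: μ ≠ 277 (one-sample t-test, two-sided).
t = (x̄ − μ₀)/(s/√n) = (286 − 277)/(17.1/√16) = 2.105
df = n − 1 = 15
Two-sided p-value ≈ 0.0525
Since p ≈ 0.0525 > α = 0.02, fail to reject H0; the data do not provide sufficient evidence against H0.

2.105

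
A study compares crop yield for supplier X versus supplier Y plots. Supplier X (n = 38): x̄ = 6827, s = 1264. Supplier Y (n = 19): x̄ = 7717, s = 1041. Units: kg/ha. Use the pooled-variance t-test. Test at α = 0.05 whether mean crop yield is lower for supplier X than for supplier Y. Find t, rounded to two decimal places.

-2.65

Let group 1 = supplier X, group 2 = supplier Y. H0: μ_1 = μ_2; H1: μ_1 < μ_2 (two-sample pooled-variance t-test, left-tailed).
s_p² = [(38−1)·1264² + (19−1)·1041²]/(38+19−2) = 1429470
t = (6827 − 7717)/√[1429470·(1/38 + 1/19)] = -2.65
df = n₁ + n₂ − 2 = 55
p-value = P(T ≤ -2.65) ≈ 0.0053
Since p ≈ 0.0053 < α = 0.05, reject H0; the data support H1.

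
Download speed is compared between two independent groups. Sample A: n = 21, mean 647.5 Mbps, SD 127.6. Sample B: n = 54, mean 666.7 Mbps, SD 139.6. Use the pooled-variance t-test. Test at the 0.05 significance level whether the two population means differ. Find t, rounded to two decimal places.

-0.55

Let group 1 = sample A, group 2 = sample B. H0: μ_1 = μ_2; H1: μ_1 ≠ μ_2 (two-sample pooled-variance t-test, two-sided).
s_p² = [(21−1)·127.6² + (54−1)·139.6²]/(21+54−2) = 18609.7
t = (647.5 − 666.7)/√[18609.7·(1/21 + 1/54)] = -0.55
df = n₁ + n₂ − 2 = 73
Two-sided p-value ≈ 0.5859
Since p ≈ 0.5859 > α = 0.05, fail to reject H0; the evidence is not statistically significant.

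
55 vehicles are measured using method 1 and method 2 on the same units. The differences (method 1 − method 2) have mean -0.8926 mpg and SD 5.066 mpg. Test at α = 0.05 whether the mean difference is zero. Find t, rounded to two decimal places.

H0: μ_d = 0; H1: μ_d ≠ 0 (paired t-test on the differences, two-sided).
t = d̄/(s_d/√n) = -0.8926/(5.066/√55) = -1.31
df = n − 1 = 54
Two-sided p-value ≈ 0.1969
Since p ≈ 0.1969 > α = 0.05, fail to reject H0; the evidence is not statistically significant.

-1.31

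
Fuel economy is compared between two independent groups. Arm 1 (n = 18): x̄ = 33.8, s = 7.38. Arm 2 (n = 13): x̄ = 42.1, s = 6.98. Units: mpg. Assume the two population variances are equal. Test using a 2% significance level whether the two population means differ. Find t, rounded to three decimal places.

-3.160

Let group 1 = arm 1, group 2 = arm 2. H0: μ_1 = μ_2; H1: μ_1 ≠ μ_2 (two-sample pooled-variance t-test, two-sided).
s_p² = [(18−1)·7.38² + (13−1)·6.98²]/(18+13−2) = 52.0876
t = (33.8 − 42.1)/√[52.0876·(1/18 + 1/13)] = -3.160
df = n₁ + n₂ − 2 = 29
Two-sided p-value ≈ 0.0037
Since p ≈ 0.0037 < α = 0.02, reject H0; the data support H1.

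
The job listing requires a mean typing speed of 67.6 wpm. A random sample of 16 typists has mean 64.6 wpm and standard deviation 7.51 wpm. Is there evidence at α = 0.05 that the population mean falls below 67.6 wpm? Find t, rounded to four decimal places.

-1.5979

H0: μ = 67.6; H1: μ < 67.6 (one-sample t-test, left-tailed).
t = (x̄ − μ₀)/(s/√n) = (64.6 − 67.6)/(7.51/√16) = -1.5979
df = n − 1 = 15
p-value = P(T ≤ -1.5979) ≈ 0.0655
Since p ≈ 0.0655 > α = 0.05, fail to reject H0; the data do not provide sufficient evidence against H0.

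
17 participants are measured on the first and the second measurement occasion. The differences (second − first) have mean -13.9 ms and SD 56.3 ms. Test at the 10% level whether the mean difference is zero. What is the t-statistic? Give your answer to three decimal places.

-1.018

H0: μ_d = 0; H1: μ_d ≠ 0 (paired t-test on the differences, two-sided).
t = d̄/(s_d/√n) = -13.9/(56.3/√17) = -1.018
df = n − 1 = 16
Two-sided p-value ≈ 0.3238
Since p ≈ 0.3238 > α = 0.1, fail to reject H0; the evidence is not statistically significant.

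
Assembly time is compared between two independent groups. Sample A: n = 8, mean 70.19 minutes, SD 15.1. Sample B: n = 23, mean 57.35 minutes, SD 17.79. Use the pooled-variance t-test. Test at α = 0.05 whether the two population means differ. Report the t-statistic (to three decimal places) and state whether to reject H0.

Let group 1 = sample A, group 2 = sample B. H0: μ_1 = μ_2; H1: μ_1 ≠ μ_2 (two-sample pooled-variance t-test, two-sided).
s_p² = [(8−1)·15.1² + (23−1)·17.79²]/(8+23−2) = 295.128
t = (70.19 − 57.35)/√[295.128·(1/8 + 1/23)] = 1.821
df = n₁ + n₂ − 2 = 29
Two-sided p-value ≈ 0.0790
Since p ≈ 0.0790 > α = 0.05, fail to reject H0; the data do not provide sufficient evidence against H0.

t = 1.821; fail to reject H0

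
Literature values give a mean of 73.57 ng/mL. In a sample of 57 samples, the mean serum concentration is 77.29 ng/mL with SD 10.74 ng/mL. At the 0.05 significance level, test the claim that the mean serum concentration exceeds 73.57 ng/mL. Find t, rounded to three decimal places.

2.615

H0: μ = 73.57; H1: μ > 73.57 (one-sample t-test, right-tailed).
t = (x̄ − μ₀)/(s/√n) = (77.29 − 73.57)/(10.74/√57) = 2.615
df = n − 1 = 56
p-value = P(T ≥ 2.615) ≈ 0.0057
Since p ≈ 0.0057 < α = 0.05, reject H0; the evidence is statistically significant.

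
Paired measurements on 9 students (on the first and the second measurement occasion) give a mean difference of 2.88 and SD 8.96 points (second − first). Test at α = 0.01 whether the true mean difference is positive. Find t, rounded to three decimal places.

0.964

H0: μ_d = 0; H1: μ_d > 0 (paired t-test on the differences, right-tailed).
t = d̄/(s_d/√n) = 2.88/(8.96/√9) = 0.964
df = n − 1 = 8
p-value = P(T ≥ 0.964) ≈ 0.1816
Since p ≈ 0.1816 > α = 0.01, fail to reject H0; the data do not provide sufficient evidence against H0.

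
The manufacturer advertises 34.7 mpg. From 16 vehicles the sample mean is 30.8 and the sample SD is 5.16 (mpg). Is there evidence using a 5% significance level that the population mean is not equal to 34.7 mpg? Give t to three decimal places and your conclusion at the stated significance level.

H0: μ = 34.7; H1: μ ≠ 34.7 (one-sample t-test, two-sided).
t = (x̄ − μ₀)/(s/√n) = (30.8 − 34.7)/(5.16/√16) = -3.023
df = n − 1 = 15
Two-sided p-value ≈ 0.0086
Since p ≈ 0.0086 < α = 0.05, reject H0; the evidence is statistically significant.

t = -3.023; reject H0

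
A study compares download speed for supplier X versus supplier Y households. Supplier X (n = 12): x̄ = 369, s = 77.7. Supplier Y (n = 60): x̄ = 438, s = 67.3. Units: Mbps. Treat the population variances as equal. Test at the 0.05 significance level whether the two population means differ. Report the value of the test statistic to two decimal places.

-3.16

Let group 1 = supplier X, group 2 = supplier Y. H0: μ_1 = μ_2; H1: μ_1 ≠ μ_2 (two-sample pooled-variance t-test, two-sided).
s_p² = [(12−1)·77.7² + (60−1)·67.3²]/(12+60−2) = 4766.26
t = (369 − 438)/√[4766.26·(1/12 + 1/60)] = -3.16
df = n₁ + n₂ − 2 = 70
Two-sided p-value ≈ 0.0023
Since p ≈ 0.0023 < α = 0.05, reject H0; the data support H1.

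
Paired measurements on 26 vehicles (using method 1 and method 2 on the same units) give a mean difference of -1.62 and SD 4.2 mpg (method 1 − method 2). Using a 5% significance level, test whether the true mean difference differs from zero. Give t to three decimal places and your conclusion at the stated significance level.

H0: μ_d = 0; H1: μ_d ≠ 0 (paired t-test on the differences, two-sided).
t = d̄/(s_d/√n) = -1.62/(4.2/√26) = -1.967
df = n − 1 = 25
Two-sided p-value ≈ 0.060
Since p ≈ 0.060 > α = 0.05, fail to reject H0; the evidence is not statistically significant.

t = -1.967; fail to reject H0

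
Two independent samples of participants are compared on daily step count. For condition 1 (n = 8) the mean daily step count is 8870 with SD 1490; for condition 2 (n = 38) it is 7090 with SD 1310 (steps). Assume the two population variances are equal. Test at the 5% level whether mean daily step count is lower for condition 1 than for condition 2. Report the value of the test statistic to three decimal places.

3.414

Let group 1 = condition 1, group 2 = condition 2. H0: μ_1 = μ_2; H1: μ_1 < μ_2 (two-sample pooled-variance t-test, left-tailed).
s_p² = [(8−1)·1490² + (38−1)·1310²]/(8+38−2) = 1796280
t = (8870 − 7090)/√[1796280·(1/8 + 1/38)] = 3.414
df = n₁ + n₂ − 2 = 44
p-value = P(T ≤ 3.414) ≈ 0.9993
Since p ≈ 0.9993 > α = 0.05, fail to reject H0; the evidence is not statistically significant.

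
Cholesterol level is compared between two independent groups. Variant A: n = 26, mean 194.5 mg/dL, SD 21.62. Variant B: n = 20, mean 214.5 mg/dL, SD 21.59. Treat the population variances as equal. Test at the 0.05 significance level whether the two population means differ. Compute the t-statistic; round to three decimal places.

-3.112

Let group 1 = variant A, group 2 = variant B. H0: μ_1 = μ_2; H1: μ_1 ≠ μ_2 (two-sample pooled-variance t-test, two-sided).
s_p² = [(26−1)·21.62² + (20−1)·21.59²]/(26+20−2) = 466.865
t = (194.5 − 214.5)/√[466.865·(1/26 + 1/20)] = -3.112
df = n₁ + n₂ − 2 = 44
Two-sided p-value ≈ 0.0033
Since p ≈ 0.0033 < α = 0.05, reject H0; the evidence is statistically significant.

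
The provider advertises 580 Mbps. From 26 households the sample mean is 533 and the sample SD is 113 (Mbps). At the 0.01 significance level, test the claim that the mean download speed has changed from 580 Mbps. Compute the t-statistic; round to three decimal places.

-2.121

H0: μ = 580; H1: μ ≠ 580 (one-sample t-test, two-sided).
t = (x̄ − μ₀)/(s/√n) = (533 − 580)/(113/√26) = -2.121
df = n − 1 = 25
Two-sided p-value ≈ 0.0440
Since p ≈ 0.0440 > α = 0.01, fail to reject H0; the evidence is not statistically significant.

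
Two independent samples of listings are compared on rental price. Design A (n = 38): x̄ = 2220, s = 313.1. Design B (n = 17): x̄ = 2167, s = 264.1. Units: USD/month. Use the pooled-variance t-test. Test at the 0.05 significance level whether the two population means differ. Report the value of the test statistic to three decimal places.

0.607

Let group 1 = design A, group 2 = design B. H0: μ_1 = μ_2; H1: μ_1 ≠ μ_2 (two-sample pooled-variance t-test, two-sided).
s_p² = [(38−1)·313.1² + (17−1)·264.1²]/(38+17−2) = 89493.4
t = (2220 − 2167)/√[89493.4·(1/38 + 1/17)] = 0.607
df = n₁ + n₂ − 2 = 53
Two-sided p-value ≈ 0.5463
Since p ≈ 0.5463 > α = 0.05, fail to reject H0; the evidence is not statistically significant.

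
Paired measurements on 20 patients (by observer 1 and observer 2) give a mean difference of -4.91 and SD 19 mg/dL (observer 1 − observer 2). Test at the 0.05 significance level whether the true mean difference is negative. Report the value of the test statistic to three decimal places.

-1.156

H0: μ_d = 0; H1: μ_d < 0 (paired t-test on the differences, left-tailed).
t = d̄/(s_d/√n) = -4.91/(19/√20) = -1.156
df = n − 1 = 19
p-value = P(T ≤ -1.156) ≈ 0.1311
Since p ≈ 0.1311 > α = 0.05, fail to reject H0; the evidence is not statistically significant.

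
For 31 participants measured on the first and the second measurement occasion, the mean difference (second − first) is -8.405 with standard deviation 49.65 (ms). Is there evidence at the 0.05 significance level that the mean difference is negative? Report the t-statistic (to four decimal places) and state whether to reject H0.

H0: μ_d = 0; H1: μ_d < 0 (paired t-test on the differences, left-tailed).
t = d̄/(s_d/√n) = -8.405/(49.65/√31) = -0.9425
df = n − 1 = 30
p-value = P(T ≤ -0.9425) ≈ 0.1767
Since p ≈ 0.1767 > α = 0.05, fail to reject H0; the evidence is not statistically significant.

t = -0.9425; fail to reject H0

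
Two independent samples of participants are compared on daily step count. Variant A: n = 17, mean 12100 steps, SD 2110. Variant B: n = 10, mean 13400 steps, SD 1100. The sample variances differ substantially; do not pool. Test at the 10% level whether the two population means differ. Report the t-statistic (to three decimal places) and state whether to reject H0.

t = -2.101; reject H0

Let group 1 = variant A, group 2 = variant B. H0: μ_1 = μ_2; H1: μ_1 ≠ μ_2 (Welch's two-sample t-test, two-sided).
t = (x̄_1 − x̄_2)/√(s_1²/n_1 + s_2²/n_2) = (12100 − 13400)/√(2110²/17 + 1100²/10) = -2.101
Welch–Satterthwaite df ≈ 24.79
Two-sided p-value ≈ 0.0460
Since p ≈ 0.0460 < α = 0.1, reject H0; the data support H1.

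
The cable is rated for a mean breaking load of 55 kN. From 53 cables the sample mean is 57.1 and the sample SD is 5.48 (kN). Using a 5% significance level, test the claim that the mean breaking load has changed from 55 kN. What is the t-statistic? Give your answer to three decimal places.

H0: μ = 55; H1: μ ≠ 55 (one-sample t-test, two-sided).
t = (x̄ − μ₀)/(s/√n) = (57.1 − 55)/(5.48/√53) = 2.790
df = n − 1 = 52
Two-sided p-value ≈ 0.0074
Since p ≈ 0.0074 < α = 0.05, reject H0; the evidence is statistically significant.

2.790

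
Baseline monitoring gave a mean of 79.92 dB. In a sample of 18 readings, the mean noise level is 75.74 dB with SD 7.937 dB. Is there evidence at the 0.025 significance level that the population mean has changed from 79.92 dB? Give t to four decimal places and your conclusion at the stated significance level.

H0: μ = 79.92; H1: μ ≠ 79.92 (one-sample t-test, two-sided).
t = (x̄ − μ₀)/(s/√n) = (75.74 − 79.92)/(7.937/√18) = -2.2344
df = n − 1 = 17
Two-sided p-value ≈ 0.039
Since p ≈ 0.039 > α = 0.025, fail to reject H0; the data do not provide sufficient evidence against H0.

t = -2.2344; fail to reject H0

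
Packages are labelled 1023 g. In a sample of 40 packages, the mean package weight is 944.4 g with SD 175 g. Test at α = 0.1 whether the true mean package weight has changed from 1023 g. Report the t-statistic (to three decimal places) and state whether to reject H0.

H0: μ = 1023; H1: μ ≠ 1023 (one-sample t-test, two-sided).
t = (x̄ − μ₀)/(s/√n) = (944.4 − 1023)/(175/√40) = -2.841
df = n − 1 = 39
Two-sided p-value ≈ 0.0071
Since p ≈ 0.0071 < α = 0.1, reject H0; the evidence is statistically significant.

t = -2.841; reject H0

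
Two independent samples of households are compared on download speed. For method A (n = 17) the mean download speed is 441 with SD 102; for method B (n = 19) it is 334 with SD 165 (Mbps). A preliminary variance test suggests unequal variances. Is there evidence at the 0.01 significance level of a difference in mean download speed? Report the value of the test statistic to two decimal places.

2.37

Let group 1 = method A, group 2 = method B. H0: μ_1 = μ_2; H1: μ_1 ≠ μ_2 (Welch's two-sample t-test, two-sided).
t = (x̄_1 − x̄_2)/√(s_1²/n_1 + s_2²/n_2) = (441 − 334)/√(102²/17 + 165²/19) = 2.37
Welch–Satterthwaite df ≈ 30.42
Two-sided p-value ≈ 0.0245
Since p ≈ 0.0245 > α = 0.01, fail to reject H0; the data do not provide sufficient evidence against H0.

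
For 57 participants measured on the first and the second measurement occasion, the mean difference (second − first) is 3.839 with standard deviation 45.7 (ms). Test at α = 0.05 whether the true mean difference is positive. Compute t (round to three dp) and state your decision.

t = 0.634; fail to reject H0

H0: μ_d = 0; H1: μ_d > 0 (paired t-test on the differences, right-tailed).
t = d̄/(s_d/√n) = 3.839/(45.7/√57) = 0.634
df = n − 1 = 56
p-value = P(T ≥ 0.634) ≈ 0.264
Since p ≈ 0.264 > α = 0.05, fail to reject H0; the data do not provide sufficient evidence against H0.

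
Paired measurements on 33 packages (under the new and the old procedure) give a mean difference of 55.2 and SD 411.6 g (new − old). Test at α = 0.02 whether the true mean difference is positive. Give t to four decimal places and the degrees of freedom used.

H0: μ_d = 0; H1: μ_d > 0 (paired t-test on the differences, right-tailed).
t = d̄/(s_d/√n) = 55.2/(411.6/√33) = 0.7704
df = n − 1 = 32
p-value = P(T ≥ 0.7704) ≈ 0.223
Since p ≈ 0.223 > α = 0.02, fail to reject H0; the data do not provide sufficient evidence against H0.

t = 0.7704, df = 32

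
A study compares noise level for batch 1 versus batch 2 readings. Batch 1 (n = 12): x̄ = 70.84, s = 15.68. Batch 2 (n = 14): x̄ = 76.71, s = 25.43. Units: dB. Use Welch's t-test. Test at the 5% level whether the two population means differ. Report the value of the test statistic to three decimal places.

Let group 1 = batch 1, group 2 = batch 2. H0: μ_1 = μ_2; H1: μ_1 ≠ μ_2 (Welch's two-sample t-test, two-sided).
t = (x̄_1 − x̄_2)/√(s_1²/n_1 + s_2²/n_2) = (70.84 − 76.71)/√(15.68²/12 + 25.43²/14) = -0.719
Welch–Satterthwaite df ≈ 21.98
Two-sided p-value ≈ 0.480
Since p ≈ 0.480 > α = 0.05, fail to reject H0; the data do not provide sufficient evidence against H0.

-0.719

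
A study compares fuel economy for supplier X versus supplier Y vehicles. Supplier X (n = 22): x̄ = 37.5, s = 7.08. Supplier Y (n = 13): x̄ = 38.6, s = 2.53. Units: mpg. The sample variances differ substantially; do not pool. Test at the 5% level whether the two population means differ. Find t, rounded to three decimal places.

Let group 1 = supplier X, group 2 = supplier Y. H0: μ_1 = μ_2; H1: μ_1 ≠ μ_2 (Welch's two-sample t-test, two-sided).
t = (x̄_1 − x̄_2)/√(s_1²/n_1 + s_2²/n_2) = (37.5 − 38.6)/√(7.08²/22 + 2.53²/13) = -0.661
Welch–Satterthwaite df ≈ 28.71
Two-sided p-value ≈ 0.5140
Since p ≈ 0.5140 > α = 0.05, fail to reject H0; the evidence is not statistically significant.

-0.661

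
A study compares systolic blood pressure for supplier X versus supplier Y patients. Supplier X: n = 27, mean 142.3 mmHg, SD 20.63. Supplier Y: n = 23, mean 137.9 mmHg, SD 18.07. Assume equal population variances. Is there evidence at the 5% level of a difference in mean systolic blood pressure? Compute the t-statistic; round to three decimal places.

0.795

Let group 1 = supplier X, group 2 = supplier Y. H0: μ_1 = μ_2; H1: μ_1 ≠ μ_2 (two-sample pooled-variance t-test, two-sided).
s_p² = [(27−1)·20.63² + (23−1)·18.07²]/(27+23−2) = 380.189
t = (142.3 − 137.9)/√[380.189·(1/27 + 1/23)] = 0.795
df = n₁ + n₂ − 2 = 48
Two-sided p-value ≈ 0.4304
Since p ≈ 0.4304 > α = 0.05, fail to reject H0; the evidence is not statistically significant.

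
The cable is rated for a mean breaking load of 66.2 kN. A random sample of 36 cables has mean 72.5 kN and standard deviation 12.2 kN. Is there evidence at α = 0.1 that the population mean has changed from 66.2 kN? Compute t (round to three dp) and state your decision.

H0: μ = 66.2; H1: μ ≠ 66.2 (one-sample t-test, two-sided).
t = (x̄ − μ₀)/(s/√n) = (72.5 − 66.2)/(12.2/√36) = 3.098
df = n − 1 = 35
Two-sided p-value ≈ 0.004
Since p ≈ 0.004 < α = 0.1, reject H0; the evidence is statistically significant.

t = 3.098; reject H0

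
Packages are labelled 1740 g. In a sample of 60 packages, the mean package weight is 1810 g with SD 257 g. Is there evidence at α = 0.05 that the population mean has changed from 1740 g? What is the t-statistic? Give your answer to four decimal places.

2.1098

H0: μ = 1740; H1: μ ≠ 1740 (one-sample t-test, two-sided).
t = (x̄ − μ₀)/(s/√n) = (1810 − 1740)/(257/√60) = 2.1098
df = n − 1 = 59
Two-sided p-value ≈ 0.039
Since p ≈ 0.039 < α = 0.05, reject H0; the evidence is statistically significant.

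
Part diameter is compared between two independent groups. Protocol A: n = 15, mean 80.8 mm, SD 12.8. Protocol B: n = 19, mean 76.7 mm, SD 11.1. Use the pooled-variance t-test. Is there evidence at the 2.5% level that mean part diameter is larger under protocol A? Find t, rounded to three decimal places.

Let group 1 = protocol A, group 2 = protocol B. H0: μ_1 = μ_2; H1: μ_1 > μ_2 (two-sample pooled-variance t-test, right-tailed).
s_p² = [(15−1)·12.8² + (19−1)·11.1²]/(15+19−2) = 140.986
t = (80.8 − 76.7)/√[140.986·(1/15 + 1/19)] = 1.000
df = n₁ + n₂ − 2 = 32
p-value = P(T ≥ 1.000) ≈ 0.1625
Since p ≈ 0.1625 > α = 0.025, fail to reject H0; the data do not provide sufficient evidence against H0.

1.000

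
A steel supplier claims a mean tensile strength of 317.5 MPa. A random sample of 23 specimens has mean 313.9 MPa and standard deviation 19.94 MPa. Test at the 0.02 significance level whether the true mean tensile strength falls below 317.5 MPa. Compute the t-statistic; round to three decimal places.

H0: μ = 317.5; H1: μ < 317.5 (one-sample t-test, left-tailed).
t = (x̄ − μ₀)/(s/√n) = (313.9 − 317.5)/(19.94/√23) = -0.866
df = n − 1 = 22
p-value = P(T ≤ -0.866) ≈ 0.198
Since p ≈ 0.198 > α = 0.02, fail to reject H0; the data do not provide sufficient evidence against H0.

-0.866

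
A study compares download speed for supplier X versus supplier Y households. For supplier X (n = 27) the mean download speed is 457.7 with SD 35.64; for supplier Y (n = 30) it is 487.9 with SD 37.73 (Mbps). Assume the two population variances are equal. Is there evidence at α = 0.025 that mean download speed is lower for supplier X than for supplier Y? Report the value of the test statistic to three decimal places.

Let group 1 = supplier X, group 2 = supplier Y. H0: μ_1 = μ_2; H1: μ_1 < μ_2 (two-sample pooled-variance t-test, left-tailed).
s_p² = [(27−1)·35.64² + (30−1)·37.73²]/(27+30−2) = 1351.06
t = (457.7 − 487.9)/√[1351.06·(1/27 + 1/30)] = -3.097
df = n₁ + n₂ − 2 = 55
p-value = P(T ≤ -3.097) ≈ 0.002
Since p ≈ 0.002 < α = 0.025, reject H0; the evidence is statistically significant.

-3.097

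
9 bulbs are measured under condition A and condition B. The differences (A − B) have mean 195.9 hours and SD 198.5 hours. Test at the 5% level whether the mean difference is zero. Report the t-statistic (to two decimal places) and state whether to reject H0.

H0: μ_d = 0; H1: μ_d ≠ 0 (paired t-test on the differences, two-sided).
t = d̄/(s_d/√n) = 195.9/(198.5/√9) = 2.96
df = n − 1 = 8
Two-sided p-value ≈ 0.018
Since p ≈ 0.018 < α = 0.05, reject H0; the data support H1.

t = 2.96; reject H0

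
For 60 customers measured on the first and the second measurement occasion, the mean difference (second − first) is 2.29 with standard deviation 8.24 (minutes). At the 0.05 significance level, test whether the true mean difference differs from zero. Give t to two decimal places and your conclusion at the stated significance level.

t = 2.15; reject H0

H0: μ_d = 0; H1: μ_d ≠ 0 (paired t-test on the differences, two-sided).
t = d̄/(s_d/√n) = 2.29/(8.24/√60) = 2.15
df = n − 1 = 59
Two-sided p-value ≈ 0.035
Since p ≈ 0.035 < α = 0.05, reject H0; the data support H1.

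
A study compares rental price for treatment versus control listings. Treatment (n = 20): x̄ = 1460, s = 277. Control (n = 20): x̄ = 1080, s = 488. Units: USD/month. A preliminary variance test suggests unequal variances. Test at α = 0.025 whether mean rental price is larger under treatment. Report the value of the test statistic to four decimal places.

3.0285

Let group 1 = treatment, group 2 = control. H0: μ_1 = μ_2; H1: μ_1 > μ_2 (Welch's two-sample t-test, right-tailed).
t = (x̄_1 − x̄_2)/√(s_1²/n_1 + s_2²/n_2) = (1460 − 1080)/√(277²/20 + 488²/20) = 3.0285
Welch–Satterthwaite df ≈ 30.09
p-value = P(T ≥ 3.0285) ≈ 0.003
Since p ≈ 0.003 < α = 0.025, reject H0; the data support H1.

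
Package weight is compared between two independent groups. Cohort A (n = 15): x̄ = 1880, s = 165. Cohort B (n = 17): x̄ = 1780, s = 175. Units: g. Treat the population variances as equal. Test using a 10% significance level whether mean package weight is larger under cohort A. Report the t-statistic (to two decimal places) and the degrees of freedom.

Let group 1 = cohort A, group 2 = cohort B. H0: μ_1 = μ_2; H1: μ_1 > μ_2 (two-sample pooled-variance t-test, right-tailed).
s_p² = [(15−1)·165² + (17−1)·175²]/(15+17−2) = 29038.3
t = (1880 − 1780)/√[29038.3·(1/15 + 1/17)] = 1.66
df = n₁ + n₂ − 2 = 30
p-value = P(T ≥ 1.66) ≈ 0.0540
Since p ≈ 0.0540 < α = 0.1, reject H0; the data support H1.

t = 1.66, df = 30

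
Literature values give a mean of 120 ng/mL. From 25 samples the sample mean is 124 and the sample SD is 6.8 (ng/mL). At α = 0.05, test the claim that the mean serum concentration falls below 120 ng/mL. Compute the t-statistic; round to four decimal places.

H0: μ = 120; H1: μ < 120 (one-sample t-test, left-tailed).
t = (x̄ − μ₀)/(s/√n) = (124 − 120)/(6.8/√25) = 2.9412
df = n − 1 = 24
p-value = P(T ≤ 2.9412) ≈ 0.9964
Since p ≈ 0.9964 > α = 0.05, fail to reject H0; the evidence is not statistically significant.

2.9412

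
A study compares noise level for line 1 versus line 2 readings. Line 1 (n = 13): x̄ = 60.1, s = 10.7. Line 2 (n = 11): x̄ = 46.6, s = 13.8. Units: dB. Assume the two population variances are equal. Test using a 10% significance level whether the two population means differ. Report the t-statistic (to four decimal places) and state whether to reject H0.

t = 2.6995; reject H0

Let group 1 = line 1, group 2 = line 2. H0: μ_1 = μ_2; H1: μ_1 ≠ μ_2 (two-sample pooled-variance t-test, two-sided).
s_p² = [(13−1)·10.7² + (11−1)·13.8²]/(13+11−2) = 149.013
t = (60.1 − 46.6)/√[149.013·(1/13 + 1/11)] = 2.6995
df = n₁ + n₂ − 2 = 22
Two-sided p-value ≈ 0.013
Since p ≈ 0.013 < α = 0.1, reject H0; the evidence is statistically significant.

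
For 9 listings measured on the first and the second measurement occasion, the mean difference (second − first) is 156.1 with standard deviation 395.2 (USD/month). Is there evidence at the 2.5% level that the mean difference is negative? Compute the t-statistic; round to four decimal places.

1.1850

H0: μ_d = 0; H1: μ_d < 0 (paired t-test on the differences, left-tailed).
t = d̄/(s_d/√n) = 156.1/(395.2/√9) = 1.1850
df = n − 1 = 8
p-value = P(T ≤ 1.1850) ≈ 0.8650
Since p ≈ 0.8650 > α = 0.025, fail to reject H0; the data do not provide sufficient evidence against H0.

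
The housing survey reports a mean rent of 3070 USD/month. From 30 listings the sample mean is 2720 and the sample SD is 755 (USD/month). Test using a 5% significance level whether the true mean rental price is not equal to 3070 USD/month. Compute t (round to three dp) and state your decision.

t = -2.539; reject H0

H0: μ = 3070; H1: μ ≠ 3070 (one-sample t-test, two-sided).
t = (x̄ − μ₀)/(s/√n) = (2720 − 3070)/(755/√30) = -2.539
df = n − 1 = 29
Two-sided p-value ≈ 0.0167
Since p ≈ 0.0167 < α = 0.05, reject H0; the data support H1.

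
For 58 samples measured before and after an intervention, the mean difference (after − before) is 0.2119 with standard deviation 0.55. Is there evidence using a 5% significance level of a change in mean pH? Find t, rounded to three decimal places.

2.934

H0: μ_d = 0; H1: μ_d ≠ 0 (paired t-test on the differences, two-sided).
t = d̄/(s_d/√n) = 0.2119/(0.55/√58) = 2.934
df = n − 1 = 57
Two-sided p-value ≈ 0.005
Since p ≈ 0.005 < α = 0.05, reject H0; the evidence is statistically significant.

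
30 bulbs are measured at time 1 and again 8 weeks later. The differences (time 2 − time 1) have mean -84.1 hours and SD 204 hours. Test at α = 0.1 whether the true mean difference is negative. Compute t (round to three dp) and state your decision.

H0: μ_d = 0; H1: μ_d < 0 (paired t-test on the differences, left-tailed).
t = d̄/(s_d/√n) = -84.1/(204/√30) = -2.258
df = n − 1 = 29
p-value = P(T ≤ -2.258) ≈ 0.016
Since p ≈ 0.016 < α = 0.1, reject H0; the data support H1.

t = -2.258; reject H0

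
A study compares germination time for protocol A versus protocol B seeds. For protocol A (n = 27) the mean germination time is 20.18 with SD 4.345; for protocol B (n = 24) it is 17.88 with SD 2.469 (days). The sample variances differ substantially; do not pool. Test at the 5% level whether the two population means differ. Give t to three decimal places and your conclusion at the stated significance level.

t = 2.356; reject H0

Let group 1 = protocol A, group 2 = protocol B. H0: μ_1 = μ_2; H1: μ_1 ≠ μ_2 (Welch's two-sample t-test, two-sided).
t = (x̄_1 − x̄_2)/√(s_1²/n_1 + s_2²/n_2) = (20.18 − 17.88)/√(4.345²/27 + 2.469²/24) = 2.356
Welch–Satterthwaite df ≈ 42.05
Two-sided p-value ≈ 0.0232
Since p ≈ 0.0232 < α = 0.05, reject H0; the evidence is statistically significant.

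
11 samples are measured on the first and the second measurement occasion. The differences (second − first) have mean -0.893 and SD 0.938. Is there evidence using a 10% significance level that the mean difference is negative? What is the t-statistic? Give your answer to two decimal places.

-3.16

H0: μ_d = 0; H1: μ_d < 0 (paired t-test on the differences, left-tailed).
t = d̄/(s_d/√n) = -0.893/(0.938/√11) = -3.16
df = n − 1 = 10
p-value = P(T ≤ -3.16) ≈ 0.0051
Since p ≈ 0.0051 < α = 0.1, reject H0; the evidence is statistically significant.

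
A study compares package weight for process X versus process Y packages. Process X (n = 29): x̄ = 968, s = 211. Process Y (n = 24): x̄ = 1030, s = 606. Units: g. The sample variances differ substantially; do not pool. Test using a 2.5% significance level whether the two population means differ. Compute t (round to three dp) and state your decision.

t = -0.478; fail to reject H0

Let group 1 = process X, group 2 = process Y. H0: μ_1 = μ_2; H1: μ_1 ≠ μ_2 (Welch's two-sample t-test, two-sided).
t = (x̄_1 − x̄_2)/√(s_1²/n_1 + s_2²/n_2) = (968 − 1030)/√(211²/29 + 606²/24) = -0.478
Welch–Satterthwaite df ≈ 27.62
Two-sided p-value ≈ 0.637
Since p ≈ 0.637 > α = 0.025, fail to reject H0; the data do not provide sufficient evidence against H0.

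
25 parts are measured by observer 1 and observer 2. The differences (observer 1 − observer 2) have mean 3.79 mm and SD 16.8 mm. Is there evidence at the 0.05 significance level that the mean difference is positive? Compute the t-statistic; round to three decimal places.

H0: μ_d = 0; H1: μ_d > 0 (paired t-test on the differences, right-tailed).
t = d̄/(s_d/√n) = 3.79/(16.8/√25) = 1.128
df = n − 1 = 24
p-value = P(T ≥ 1.128) ≈ 0.1352
Since p ≈ 0.1352 > α = 0.05, fail to reject H0; the data do not provide sufficient evidence against H0.

1.128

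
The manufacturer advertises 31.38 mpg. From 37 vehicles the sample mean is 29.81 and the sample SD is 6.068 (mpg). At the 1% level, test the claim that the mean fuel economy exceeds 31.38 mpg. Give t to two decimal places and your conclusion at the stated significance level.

H0: μ = 31.38; H1: μ > 31.38 (one-sample t-test, right-tailed).
t = (x̄ − μ₀)/(s/√n) = (29.81 − 31.38)/(6.068/√37) = -1.57
df = n − 1 = 36
p-value = P(T ≥ -1.57) ≈ 0.9379
Since p ≈ 0.9379 > α = 0.01, fail to reject H0; the evidence is not statistically significant.

t = -1.57; fail to reject H0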